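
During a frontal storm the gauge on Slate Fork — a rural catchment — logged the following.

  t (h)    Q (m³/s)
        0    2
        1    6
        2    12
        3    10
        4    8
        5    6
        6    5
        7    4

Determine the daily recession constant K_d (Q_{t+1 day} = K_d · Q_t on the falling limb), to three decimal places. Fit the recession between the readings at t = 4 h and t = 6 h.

K_d ≈ 0.004

Between t = 4 h and t = 6 h the flow falls from 8 to 5 m³/s over 2×1 h = 2 h.
Per-interval ratio K = (5/8)^(1/2) = 0.7906; K_d = K^(24/1) = 0.004.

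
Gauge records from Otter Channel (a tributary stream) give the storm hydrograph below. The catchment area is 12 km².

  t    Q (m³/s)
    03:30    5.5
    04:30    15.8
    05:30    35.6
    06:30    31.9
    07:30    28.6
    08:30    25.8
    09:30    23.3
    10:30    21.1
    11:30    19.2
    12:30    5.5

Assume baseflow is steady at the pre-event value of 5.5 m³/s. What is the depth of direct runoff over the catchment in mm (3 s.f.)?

d ≈ 47.2 mm

Direct runoff: 0.0, 10.3, 30.1, 26.4, 23.1, 20.3, 17.8, 15.6, 13.7, 0.0 m³/s; ΣQ_DR = 157.3 m³/s.
V = ΣQ_DR · Δt = 157.3 × 3600 s = 5.663 × 10^5 m³.
Over A = 12 km², depth = V / A = 47.2 mm.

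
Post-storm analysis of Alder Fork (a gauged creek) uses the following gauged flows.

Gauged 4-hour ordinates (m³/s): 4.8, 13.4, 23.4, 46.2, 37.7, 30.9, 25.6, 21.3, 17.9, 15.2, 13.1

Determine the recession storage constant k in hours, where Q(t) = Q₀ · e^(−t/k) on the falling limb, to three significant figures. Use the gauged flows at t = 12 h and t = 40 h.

k ≈ 22.2 h

On the falling limb, Q drops from 46.2 to 13.1 m³/s between t = 12 h and t = 40 h (Δt = 28 h).
k = −Δt / ln(Q₂/Q₁) = −28 / ln(13.1/46.2) = 22.2 h.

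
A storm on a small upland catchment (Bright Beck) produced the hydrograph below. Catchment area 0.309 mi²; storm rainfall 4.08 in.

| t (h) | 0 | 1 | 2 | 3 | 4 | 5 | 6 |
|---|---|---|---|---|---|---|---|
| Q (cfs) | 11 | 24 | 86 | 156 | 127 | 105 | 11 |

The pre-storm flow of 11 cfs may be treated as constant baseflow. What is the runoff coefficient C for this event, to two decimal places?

C ≈ 0.54

ΣQ_DR = 443.0 cfs; V = ΣQ_DR·Δt = 1.595 × 10^6 ft³.
Runoff depth d = V / A = 2.222 in.
C = d / P = 2.222 / 4.08 = 0.54.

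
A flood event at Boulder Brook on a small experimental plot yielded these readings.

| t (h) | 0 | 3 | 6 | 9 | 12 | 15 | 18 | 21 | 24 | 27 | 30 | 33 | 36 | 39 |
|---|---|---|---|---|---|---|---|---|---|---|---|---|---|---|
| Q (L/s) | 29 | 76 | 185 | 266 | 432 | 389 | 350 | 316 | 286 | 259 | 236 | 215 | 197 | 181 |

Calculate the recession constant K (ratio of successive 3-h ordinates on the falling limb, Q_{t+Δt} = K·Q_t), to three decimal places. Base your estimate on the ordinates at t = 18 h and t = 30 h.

K ≈ 0.906

Using the recession-limb readings at t = 18 h and t = 30 h: Q falls from 350 to 236 L/s over 4 intervals.
K = (Q₂/Q₁)^(1/4) = (236/350)^(1/4) = 0.906.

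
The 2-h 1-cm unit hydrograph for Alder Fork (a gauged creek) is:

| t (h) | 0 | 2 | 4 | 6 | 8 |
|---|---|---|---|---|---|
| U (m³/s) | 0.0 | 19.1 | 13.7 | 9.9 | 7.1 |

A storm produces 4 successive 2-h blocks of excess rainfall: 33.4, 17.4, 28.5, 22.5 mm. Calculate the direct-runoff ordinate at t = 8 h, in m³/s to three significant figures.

Q ≈ 123 m³/s

By discrete convolution, Q_j = Σ (P_i / 10 mm) · U_{j−i}.
At t = 8 h (j=4): Q = (33.4/10)·7.1 + (17.4/10)·9.9 + (28.5/10)·13.7 + (22.5/10)·19.1 = 123 m³/s.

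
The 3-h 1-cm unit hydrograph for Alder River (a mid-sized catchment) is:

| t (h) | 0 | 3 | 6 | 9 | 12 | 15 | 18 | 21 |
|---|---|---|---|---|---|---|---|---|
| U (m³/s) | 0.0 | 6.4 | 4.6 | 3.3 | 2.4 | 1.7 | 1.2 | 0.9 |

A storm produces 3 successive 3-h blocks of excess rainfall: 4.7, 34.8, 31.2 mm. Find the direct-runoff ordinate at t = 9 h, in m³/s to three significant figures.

By discrete convolution, Q_j = Σ (P_i / 10 mm) · U_{j−i}.
At t = 9 h (j=3): Q = (4.7/10)·3.3 + (34.8/10)·4.6 + (31.2/10)·6.4 = 37.5 m³/s.

Q ≈ 37.5 m³/s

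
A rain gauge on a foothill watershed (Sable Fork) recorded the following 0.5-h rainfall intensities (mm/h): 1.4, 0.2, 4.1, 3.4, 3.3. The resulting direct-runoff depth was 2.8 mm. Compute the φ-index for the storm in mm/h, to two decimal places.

φ ≈ 1.73 mm/h

Only the 3 blocks with intensity above φ contribute runoff: 4.1, 3.4, 3.3 mm/h.
Σ(I−φ)·Δt = d  ⇒  (4.1+3.4+3.3 − 3φ)·0.5 = 2.8
φ = (10.80 − 2.8/0.5) / 3 = 1.73 mm/h.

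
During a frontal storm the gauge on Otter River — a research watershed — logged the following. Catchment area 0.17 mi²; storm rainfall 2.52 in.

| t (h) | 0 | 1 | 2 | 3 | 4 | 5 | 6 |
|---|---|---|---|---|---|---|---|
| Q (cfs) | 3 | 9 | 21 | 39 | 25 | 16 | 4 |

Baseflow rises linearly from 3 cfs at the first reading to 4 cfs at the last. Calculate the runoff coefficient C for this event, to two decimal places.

C ≈ 0.33

ΣQ_DR = 92.50 cfs; V = ΣQ_DR·Δt = 3.330 × 10^5 ft³.
Runoff depth d = V / A = 0.8432 in.
C = d / P = 0.8432 / 2.52 = 0.33.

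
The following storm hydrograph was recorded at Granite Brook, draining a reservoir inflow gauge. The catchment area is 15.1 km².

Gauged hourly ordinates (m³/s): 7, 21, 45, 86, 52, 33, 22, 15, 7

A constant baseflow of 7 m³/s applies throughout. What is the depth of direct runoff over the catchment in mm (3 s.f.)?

Direct runoff: 0.0, 14.0, 38.0, 79.0, 45.0, 26.0, 15.0, 8.0, 0.0 m³/s; ΣQ_DR = 225.0 m³/s.
V = ΣQ_DR · Δt = 225.0 × 3600 s = 8.100 × 10^5 m³.
Over A = 15.1 km², depth = V / A = 53.6 mm.

d ≈ 53.6 mm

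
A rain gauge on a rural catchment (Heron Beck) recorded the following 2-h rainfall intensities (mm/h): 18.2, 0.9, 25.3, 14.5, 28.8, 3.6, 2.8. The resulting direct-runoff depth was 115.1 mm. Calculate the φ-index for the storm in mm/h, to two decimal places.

φ ≈ 7.31 mm/h

Only the 4 blocks with intensity above φ contribute runoff: 18.2, 25.3, 14.5, 28.8 mm/h.
Σ(I−φ)·Δt = d  ⇒  (18.2+25.3+14.5+28.8 − 4φ)·2 = 115.1
φ = (86.80 − 115.1/2) / 4 = 7.31 mm/h.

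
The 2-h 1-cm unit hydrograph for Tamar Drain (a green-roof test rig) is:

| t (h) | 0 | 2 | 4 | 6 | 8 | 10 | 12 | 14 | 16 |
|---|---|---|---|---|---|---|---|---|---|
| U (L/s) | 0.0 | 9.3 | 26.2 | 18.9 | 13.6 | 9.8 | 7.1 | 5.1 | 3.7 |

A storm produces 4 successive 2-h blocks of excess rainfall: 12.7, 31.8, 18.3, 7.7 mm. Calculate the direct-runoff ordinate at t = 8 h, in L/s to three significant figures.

By discrete convolution, Q_j = Σ (P_i / 10 mm) · U_{j−i}.
At t = 8 h (j=4): Q = (12.7/10)·13.6 + (31.8/10)·18.9 + (18.3/10)·26.2 + (7.7/10)·9.3 = 132 L/s.

Q ≈ 132 L/s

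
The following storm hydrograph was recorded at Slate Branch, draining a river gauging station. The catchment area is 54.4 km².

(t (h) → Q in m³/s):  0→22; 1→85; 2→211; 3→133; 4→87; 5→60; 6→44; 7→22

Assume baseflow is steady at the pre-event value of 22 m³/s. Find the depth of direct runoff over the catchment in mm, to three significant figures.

d ≈ 32.3 mm

Direct runoff: 0.0, 63.0, 189.0, 111.0, 65.0, 38.0, 22.0, 0.0 m³/s; ΣQ_DR = 488.0 m³/s.
V = ΣQ_DR · Δt = 488.0 × 3600 s = 1.757 × 10^6 m³.
Over A = 54.4 km², depth = V / A = 32.3 mm.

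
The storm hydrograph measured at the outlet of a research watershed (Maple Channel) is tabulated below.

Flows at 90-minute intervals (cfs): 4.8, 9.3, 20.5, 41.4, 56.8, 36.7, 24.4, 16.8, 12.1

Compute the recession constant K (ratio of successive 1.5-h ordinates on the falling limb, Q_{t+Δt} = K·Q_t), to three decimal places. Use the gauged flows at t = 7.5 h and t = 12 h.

Using the recession-limb readings at t = 7.5 h and t = 12 h: Q falls from 36.7 to 12.1 cfs over 3 intervals.
K = (Q₂/Q₁)^(1/3) = (12.1/36.7)^(1/3) = 0.691.

K ≈ 0.691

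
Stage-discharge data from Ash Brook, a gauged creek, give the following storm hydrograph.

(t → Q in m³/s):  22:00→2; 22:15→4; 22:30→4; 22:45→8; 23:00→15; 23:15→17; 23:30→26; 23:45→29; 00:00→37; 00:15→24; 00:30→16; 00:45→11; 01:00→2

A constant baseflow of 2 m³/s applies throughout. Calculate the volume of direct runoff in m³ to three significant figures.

V ≈ 1.52 × 10^5 m³

Direct-runoff ordinates (Q − Q_b): 0.0, 2.0, 2.0, 6.0, 13.0, 15.0, 24.0, 27.0, 35.0, 22.0, 14.0, 9.0, 0.0 m³/s.
ΣQ_DR = 169.0 m³/s.
With Δt = 0.25 h = 900 s, V = ΣQ_DR · Δt = 169.0 × 900 = 1.52 × 10^5 m³.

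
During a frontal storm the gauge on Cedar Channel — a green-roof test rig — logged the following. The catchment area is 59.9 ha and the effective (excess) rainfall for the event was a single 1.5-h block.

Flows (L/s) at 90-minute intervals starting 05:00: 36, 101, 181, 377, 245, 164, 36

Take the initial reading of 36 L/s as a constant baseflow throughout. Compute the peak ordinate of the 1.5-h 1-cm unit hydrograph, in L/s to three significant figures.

Direct runoff: 0.0, 65.0, 145.0, 341.0, 209.0, 128.0, 0.0 L/s; ΣQ_DR = 888.0 L/s, peak = 341.0 L/s.
Runoff depth d = ΣQ_DR·Δt / A = 888.0 × 5400 / (59.9 ha) = 8.005 mm.
The 1-cm UH is the DRH scaled by (10 mm)/d, so U_p = 341.0 × 10/8.005 = 426 L/s.

U_p ≈ 426 L/s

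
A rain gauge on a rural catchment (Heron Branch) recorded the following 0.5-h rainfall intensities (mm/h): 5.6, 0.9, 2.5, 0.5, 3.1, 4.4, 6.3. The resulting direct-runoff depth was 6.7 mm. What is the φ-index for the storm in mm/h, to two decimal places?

Only the 5 blocks with intensity above φ contribute runoff: 5.6, 2.5, 3.1, 4.4, 6.3 mm/h.
Σ(I−φ)·Δt = d  ⇒  (5.6+2.5+3.1+4.4+6.3 − 5φ)·0.5 = 6.7
φ = (21.90 − 6.7/0.5) / 5 = 1.70 mm/h.

φ ≈ 1.70 mm/h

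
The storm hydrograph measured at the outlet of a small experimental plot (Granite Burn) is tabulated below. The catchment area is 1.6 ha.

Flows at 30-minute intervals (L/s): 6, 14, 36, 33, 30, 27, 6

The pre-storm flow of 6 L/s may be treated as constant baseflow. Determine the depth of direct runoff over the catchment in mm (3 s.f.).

Direct runoff: 0.0, 8.0, 30.0, 27.0, 24.0, 21.0, 0.0 L/s; ΣQ_DR = 110.0 L/s.
V = ΣQ_DR · Δt = 110.0 × 1800 s = 1.980 × 10^5 L.
Over A = 1.6 ha, depth = V / A = 12.4 mm.

d ≈ 12.4 mm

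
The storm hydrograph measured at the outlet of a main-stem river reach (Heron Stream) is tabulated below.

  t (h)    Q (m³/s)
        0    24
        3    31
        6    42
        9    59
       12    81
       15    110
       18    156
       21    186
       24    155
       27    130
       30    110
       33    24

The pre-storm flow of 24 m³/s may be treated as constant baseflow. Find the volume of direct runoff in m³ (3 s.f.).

V ≈ 8.86 × 10^6 m³

Direct-runoff ordinates (Q − Q_b): 0.0, 7.0, 18.0, 35.0, 57.0, 86.0, 132.0, 162.0, 131.0, 106.0, 86.0, 0.0 m³/s.
ΣQ_DR = 820.0 m³/s.
With Δt = 3 h = 10800 s, V = ΣQ_DR · Δt = 820.0 × 10800 = 8.86 × 10^6 m³.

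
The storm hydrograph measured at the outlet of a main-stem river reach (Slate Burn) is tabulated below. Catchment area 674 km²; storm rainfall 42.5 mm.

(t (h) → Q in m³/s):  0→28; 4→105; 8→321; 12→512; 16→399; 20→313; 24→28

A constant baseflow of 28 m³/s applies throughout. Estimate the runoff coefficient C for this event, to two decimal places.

C ≈ 0.76

ΣQ_DR = 1510 m³/s; V = ΣQ_DR·Δt = 2.174 × 10^7 m³.
Runoff depth d = V / A = 32.26 mm.
C = d / P = 32.26 / 42.5 = 0.76.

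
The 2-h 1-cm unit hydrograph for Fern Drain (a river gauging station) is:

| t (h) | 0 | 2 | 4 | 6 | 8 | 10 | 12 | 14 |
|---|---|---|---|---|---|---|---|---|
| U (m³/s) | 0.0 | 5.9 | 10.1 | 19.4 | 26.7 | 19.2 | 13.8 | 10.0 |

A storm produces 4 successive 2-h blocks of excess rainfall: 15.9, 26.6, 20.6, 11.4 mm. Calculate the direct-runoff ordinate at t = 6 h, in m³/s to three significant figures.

Q ≈ 69.9 m³/s

By discrete convolution, Q_j = Σ (P_i / 10 mm) · U_{j−i}.
At t = 6 h (j=3): Q = (15.9/10)·19.4 + (26.6/10)·10.1 + (20.6/10)·5.9 + (11.4/10)·0.0 = 69.9 m³/s.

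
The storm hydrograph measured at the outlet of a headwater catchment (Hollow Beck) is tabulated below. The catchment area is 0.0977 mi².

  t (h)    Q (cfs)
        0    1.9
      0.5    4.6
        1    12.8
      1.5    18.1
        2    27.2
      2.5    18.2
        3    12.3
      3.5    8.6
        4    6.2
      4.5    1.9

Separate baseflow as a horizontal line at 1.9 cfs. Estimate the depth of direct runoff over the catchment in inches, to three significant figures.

Direct runoff: 0.0, 2.7, 10.9, 16.2, 25.3, 16.3, 10.4, 6.7, 4.3, 0.0 cfs; ΣQ_DR = 92.80 cfs.
V = ΣQ_DR · Δt = 92.80 × 1800 s = 1.670 × 10^5 ft³.
Over A = 0.0977 mi², depth = V / A = 0.736 in.

d ≈ 0.736 in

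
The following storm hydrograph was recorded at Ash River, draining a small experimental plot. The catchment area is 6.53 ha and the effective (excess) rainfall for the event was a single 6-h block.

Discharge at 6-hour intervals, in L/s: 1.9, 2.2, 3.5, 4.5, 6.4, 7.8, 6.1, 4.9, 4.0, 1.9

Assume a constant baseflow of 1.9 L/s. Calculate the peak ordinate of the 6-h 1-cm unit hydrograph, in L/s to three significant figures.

U_p ≈ 7.37 L/s

Direct runoff: 0.0, 0.3, 1.6, 2.6, 4.5, 5.9, 4.2, 3.0, 2.1, 0.0 L/s; ΣQ_DR = 24.20 L/s, peak = 5.9 L/s.
Runoff depth d = ΣQ_DR·Δt / A = 24.20 × 21600 / (6.53 ha) = 8.005 mm.
The 1-cm UH is the DRH scaled by (10 mm)/d, so U_p = 5.9 × 10/8.005 = 7.37 L/s.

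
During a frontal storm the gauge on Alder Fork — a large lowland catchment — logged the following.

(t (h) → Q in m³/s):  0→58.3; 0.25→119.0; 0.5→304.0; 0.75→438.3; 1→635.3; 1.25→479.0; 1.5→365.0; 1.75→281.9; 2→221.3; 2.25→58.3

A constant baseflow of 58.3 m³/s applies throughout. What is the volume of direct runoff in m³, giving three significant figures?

Direct-runoff ordinates (Q − Q_b): 0.0, 60.7, 245.7, 380.0, 577.0, 420.7, 306.7, 223.6, 163.0, 0.0 m³/s.
ΣQ_DR = 2377 m³/s.
With Δt = 0.25 h = 900 s, V = ΣQ_DR · Δt = 2377 × 900 = 2.14 × 10^6 m³.

V ≈ 2.14 × 10^6 m³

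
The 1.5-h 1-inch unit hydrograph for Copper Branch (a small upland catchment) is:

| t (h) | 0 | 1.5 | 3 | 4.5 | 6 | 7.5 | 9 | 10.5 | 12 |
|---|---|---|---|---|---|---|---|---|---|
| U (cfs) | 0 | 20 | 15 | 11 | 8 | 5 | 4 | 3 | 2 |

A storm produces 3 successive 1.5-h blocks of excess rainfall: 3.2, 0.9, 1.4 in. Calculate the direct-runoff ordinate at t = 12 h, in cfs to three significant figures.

By discrete convolution, Q_j = Σ (P_i / 1 in) · U_{j−i}.
At t = 12 h (j=8): Q = (3.2/1)·2 + (0.9/1)·3 + (1.4/1)·4 = 14.7 cfs.

Q ≈ 14.7 cfs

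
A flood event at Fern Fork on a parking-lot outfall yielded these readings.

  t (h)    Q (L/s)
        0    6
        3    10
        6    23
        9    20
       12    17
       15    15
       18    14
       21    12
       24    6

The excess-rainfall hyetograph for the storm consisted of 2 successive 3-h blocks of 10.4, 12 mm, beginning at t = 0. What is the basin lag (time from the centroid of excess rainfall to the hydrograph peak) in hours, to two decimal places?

Centroid of excess rainfall: t_c = Σ P_i·t̄_i / ΣP_i = 3.1071 h (block centres at 1.5, 4.5 h).
Hydrograph peak occurs at t = 6 h, so basin lag t_L = 6 − 3.1071 = 2.89 h.

t_L ≈ 2.89 h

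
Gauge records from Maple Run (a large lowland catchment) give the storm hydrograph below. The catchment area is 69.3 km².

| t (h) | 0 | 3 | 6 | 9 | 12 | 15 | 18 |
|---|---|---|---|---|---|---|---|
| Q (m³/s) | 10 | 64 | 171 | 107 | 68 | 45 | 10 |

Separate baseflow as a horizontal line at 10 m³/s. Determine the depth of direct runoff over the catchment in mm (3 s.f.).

Direct runoff: 0.0, 54.0, 161.0, 97.0, 58.0, 35.0, 0.0 m³/s; ΣQ_DR = 405.0 m³/s.
V = ΣQ_DR · Δt = 405.0 × 10800 s = 4.374 × 10^6 m³.
Over A = 69.3 km², depth = V / A = 63.1 mm.

d ≈ 63.1 mm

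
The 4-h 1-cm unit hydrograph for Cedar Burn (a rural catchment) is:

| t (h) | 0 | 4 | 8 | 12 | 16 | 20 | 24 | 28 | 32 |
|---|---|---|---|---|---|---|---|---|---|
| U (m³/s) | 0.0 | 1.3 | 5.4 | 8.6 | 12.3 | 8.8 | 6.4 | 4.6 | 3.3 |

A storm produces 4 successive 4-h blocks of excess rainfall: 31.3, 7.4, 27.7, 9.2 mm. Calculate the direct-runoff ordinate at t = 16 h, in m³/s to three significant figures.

By discrete convolution, Q_j = Σ (P_i / 10 mm) · U_{j−i}.
At t = 16 h (j=4): Q = (31.3/10)·12.3 + (7.4/10)·8.6 + (27.7/10)·5.4 + (9.2/10)·1.3 = 61.0 m³/s.

Q ≈ 61.0 m³/s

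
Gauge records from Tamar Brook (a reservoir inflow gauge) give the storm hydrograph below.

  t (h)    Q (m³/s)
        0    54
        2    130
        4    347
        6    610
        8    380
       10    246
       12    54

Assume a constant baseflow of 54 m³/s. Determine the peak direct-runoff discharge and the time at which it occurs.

Subtracting baseflow gives direct-runoff ordinates: 0.0, 76.0, 293.0, 556.0, 326.0, 192.0, 0.0 m³/s.
The maximum is 556.0 m³/s, occurring at the reading for t = 6 h.

Q_p = 556.0 m³/s at t = 6 h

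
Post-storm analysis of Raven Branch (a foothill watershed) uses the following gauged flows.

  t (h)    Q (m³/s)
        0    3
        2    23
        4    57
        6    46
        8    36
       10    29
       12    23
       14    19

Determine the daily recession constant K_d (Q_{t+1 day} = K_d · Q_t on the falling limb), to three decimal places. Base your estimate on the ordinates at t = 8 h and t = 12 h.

Between t = 8 h and t = 12 h the flow falls from 36 to 23 m³/s over 2×2 h = 4 h.
Per-interval ratio K = (23/36)^(1/2) = 0.7993; K_d = K^(24/2) = 0.068.

K_d ≈ 0.068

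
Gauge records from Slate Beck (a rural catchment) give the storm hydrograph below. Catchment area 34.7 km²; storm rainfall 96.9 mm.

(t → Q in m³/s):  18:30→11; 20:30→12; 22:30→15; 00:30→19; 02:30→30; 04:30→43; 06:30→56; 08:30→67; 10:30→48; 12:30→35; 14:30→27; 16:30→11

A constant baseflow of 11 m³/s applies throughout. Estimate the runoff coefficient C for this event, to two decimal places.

ΣQ_DR = 242.0 m³/s; V = ΣQ_DR·Δt = 1.742 × 10^6 m³.
Runoff depth d = V / A = 50.21 mm.
C = d / P = 50.21 / 96.9 = 0.52.

C ≈ 0.52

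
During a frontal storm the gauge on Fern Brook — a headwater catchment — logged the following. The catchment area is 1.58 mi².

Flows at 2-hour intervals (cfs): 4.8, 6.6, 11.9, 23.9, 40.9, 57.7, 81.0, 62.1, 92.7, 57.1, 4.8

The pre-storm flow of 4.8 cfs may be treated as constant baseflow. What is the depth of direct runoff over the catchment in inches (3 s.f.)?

Direct runoff: 0.0, 1.8, 7.1, 19.1, 36.1, 52.9, 76.2, 57.3, 87.9, 52.3, 0.0 cfs; ΣQ_DR = 390.7 cfs.
V = ΣQ_DR · Δt = 390.7 × 7200 s = 2.813 × 10^6 ft³.
Over A = 1.58 mi², depth = V / A = 0.766 in.

d ≈ 0.766 in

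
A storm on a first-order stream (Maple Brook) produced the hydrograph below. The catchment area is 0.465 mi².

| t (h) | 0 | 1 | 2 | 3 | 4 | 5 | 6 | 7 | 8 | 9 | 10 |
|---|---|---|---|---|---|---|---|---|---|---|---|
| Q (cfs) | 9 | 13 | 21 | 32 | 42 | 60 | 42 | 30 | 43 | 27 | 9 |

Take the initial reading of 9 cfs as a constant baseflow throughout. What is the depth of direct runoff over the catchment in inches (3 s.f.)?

Direct runoff: 0.0, 4.0, 12.0, 23.0, 33.0, 51.0, 33.0, 21.0, 34.0, 18.0, 0.0 cfs; ΣQ_DR = 229.0 cfs.
V = ΣQ_DR · Δt = 229.0 × 3600 s = 8.244 × 10^5 ft³.
Over A = 0.465 mi², depth = V / A = 0.763 in.

d ≈ 0.763 in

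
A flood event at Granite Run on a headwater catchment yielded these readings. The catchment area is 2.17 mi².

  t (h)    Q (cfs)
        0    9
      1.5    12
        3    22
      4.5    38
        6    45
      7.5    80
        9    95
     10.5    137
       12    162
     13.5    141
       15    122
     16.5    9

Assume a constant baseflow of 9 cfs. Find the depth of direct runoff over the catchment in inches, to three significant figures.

d ≈ 0.818 in

Direct runoff: 0.0, 3.0, 13.0, 29.0, 36.0, 71.0, 86.0, 128.0, 153.0, 132.0, 113.0, 0.0 cfs; ΣQ_DR = 764.0 cfs.
V = ΣQ_DR · Δt = 764.0 × 5400 s = 4.126 × 10^6 ft³.
Over A = 2.17 mi², depth = V / A = 0.818 in.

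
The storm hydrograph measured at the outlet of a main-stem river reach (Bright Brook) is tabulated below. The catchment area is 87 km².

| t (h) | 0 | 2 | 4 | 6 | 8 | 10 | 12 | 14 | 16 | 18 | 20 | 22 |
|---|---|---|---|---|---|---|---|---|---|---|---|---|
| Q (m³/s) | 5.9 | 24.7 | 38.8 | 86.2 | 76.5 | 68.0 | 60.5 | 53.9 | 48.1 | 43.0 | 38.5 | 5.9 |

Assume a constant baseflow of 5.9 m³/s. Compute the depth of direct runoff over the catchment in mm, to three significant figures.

Direct runoff: 0.0, 18.8, 32.9, 80.3, 70.6, 62.1, 54.6, 48.0, 42.2, 37.1, 32.6, 0.0 m³/s; ΣQ_DR = 479.2 m³/s.
V = ΣQ_DR · Δt = 479.2 × 7200 s = 3.450 × 10^6 m³.
Over A = 87 km², depth = V / A = 39.7 mm.

d ≈ 39.7 mm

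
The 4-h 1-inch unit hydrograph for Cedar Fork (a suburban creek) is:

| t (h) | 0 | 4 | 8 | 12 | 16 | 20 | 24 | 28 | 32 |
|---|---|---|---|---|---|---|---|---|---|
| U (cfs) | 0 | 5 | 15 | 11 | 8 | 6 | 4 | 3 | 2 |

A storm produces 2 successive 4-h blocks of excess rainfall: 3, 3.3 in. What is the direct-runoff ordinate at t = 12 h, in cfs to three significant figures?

Q ≈ 82.5 cfs

By discrete convolution, Q_j = Σ (P_i / 1 in) · U_{j−i}.
At t = 12 h (j=3): Q = (3/1)·11 + (3.3/1)·15 = 82.5 cfs.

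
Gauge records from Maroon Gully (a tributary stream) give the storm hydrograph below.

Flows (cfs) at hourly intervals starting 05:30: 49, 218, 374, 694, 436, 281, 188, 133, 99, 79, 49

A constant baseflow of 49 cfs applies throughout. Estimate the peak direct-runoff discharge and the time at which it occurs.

Subtracting baseflow gives direct-runoff ordinates: 0.0, 169.0, 325.0, 645.0, 387.0, 232.0, 139.0, 84.0, 50.0, 30.0, 0.0 cfs.
The maximum is 645.0 cfs, occurring at the reading for t = 08:30.

Q_p = 645.0 cfs at t = 08:30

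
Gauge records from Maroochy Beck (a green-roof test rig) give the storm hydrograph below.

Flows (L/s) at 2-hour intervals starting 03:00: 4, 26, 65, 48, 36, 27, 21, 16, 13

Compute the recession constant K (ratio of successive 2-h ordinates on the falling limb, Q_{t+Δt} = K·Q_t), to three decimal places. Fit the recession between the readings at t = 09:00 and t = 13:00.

K ≈ 0.750

Using the recession-limb readings at t = 09:00 and t = 13:00: Q falls from 48 to 27 L/s over 2 intervals.
K = (Q₂/Q₁)^(1/2) = (27/48)^(1/2) = 0.750.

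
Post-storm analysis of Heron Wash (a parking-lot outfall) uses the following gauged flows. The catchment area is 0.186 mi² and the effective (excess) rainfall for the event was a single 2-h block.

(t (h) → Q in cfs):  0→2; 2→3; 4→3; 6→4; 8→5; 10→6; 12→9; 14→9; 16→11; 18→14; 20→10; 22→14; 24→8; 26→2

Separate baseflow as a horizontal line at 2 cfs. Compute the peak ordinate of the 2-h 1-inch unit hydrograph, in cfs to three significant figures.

U_p ≈ 10.0 cfs

Direct runoff: 0.0, 1.0, 1.0, 2.0, 3.0, 4.0, 7.0, 7.0, 9.0, 12.0, 8.0, 12.0, 6.0, 0.0 cfs; ΣQ_DR = 72.00 cfs, peak = 12.0 cfs.
Runoff depth d = ΣQ_DR·Δt / A = 72.00 × 7200 / (0.186 mi²) = 1.200 in.
The 1-inch UH is the DRH scaled by (1 in)/d, so U_p = 12.0 × 1/1.200 = 10.0 cfs.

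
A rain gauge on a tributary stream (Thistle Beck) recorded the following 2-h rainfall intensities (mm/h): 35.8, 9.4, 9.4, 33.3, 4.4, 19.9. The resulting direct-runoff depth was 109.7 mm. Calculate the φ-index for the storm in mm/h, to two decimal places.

Only the 3 blocks with intensity above φ contribute runoff: 35.8, 33.3, 19.9 mm/h.
Σ(I−φ)·Δt = d  ⇒  (35.8+33.3+19.9 − 3φ)·2 = 109.7
φ = (89.00 − 109.7/2) / 3 = 11.38 mm/h.

φ ≈ 11.38 mm/h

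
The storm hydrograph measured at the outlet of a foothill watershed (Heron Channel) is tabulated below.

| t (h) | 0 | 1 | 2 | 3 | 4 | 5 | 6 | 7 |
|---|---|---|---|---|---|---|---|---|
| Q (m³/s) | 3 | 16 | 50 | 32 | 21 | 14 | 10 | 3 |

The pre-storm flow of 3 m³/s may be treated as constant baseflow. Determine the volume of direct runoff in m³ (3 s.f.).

V ≈ 4.50 × 10^5 m³

Direct-runoff ordinates (Q − Q_b): 0.0, 13.0, 47.0, 29.0, 18.0, 11.0, 7.0, 0.0 m³/s.
ΣQ_DR = 125.0 m³/s.
With Δt = 1 h = 3600 s, V = ΣQ_DR · Δt = 125.0 × 3600 = 4.50 × 10^5 m³.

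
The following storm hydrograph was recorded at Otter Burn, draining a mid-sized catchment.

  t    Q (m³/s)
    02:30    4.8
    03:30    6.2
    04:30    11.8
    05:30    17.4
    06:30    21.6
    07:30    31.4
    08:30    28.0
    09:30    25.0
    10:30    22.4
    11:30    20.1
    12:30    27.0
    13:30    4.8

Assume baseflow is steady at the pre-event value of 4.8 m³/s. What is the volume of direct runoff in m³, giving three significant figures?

V ≈ 5.86 × 10^5 m³

Direct-runoff ordinates (Q − Q_b): 0.0, 1.4, 7.0, 12.6, 16.8, 26.6, 23.2, 20.2, 17.6, 15.3, 22.2, 0.0 m³/s.
ΣQ_DR = 162.9 m³/s.
With Δt = 1 h = 3600 s, V = ΣQ_DR · Δt = 162.9 × 3600 = 5.86 × 10^5 m³.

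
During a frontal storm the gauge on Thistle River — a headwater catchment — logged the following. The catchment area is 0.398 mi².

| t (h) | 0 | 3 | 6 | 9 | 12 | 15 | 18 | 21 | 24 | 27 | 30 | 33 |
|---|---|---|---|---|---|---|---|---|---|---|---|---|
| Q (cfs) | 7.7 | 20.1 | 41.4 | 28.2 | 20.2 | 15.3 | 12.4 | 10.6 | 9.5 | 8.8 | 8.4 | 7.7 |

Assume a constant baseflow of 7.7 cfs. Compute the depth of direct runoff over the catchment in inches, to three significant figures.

d ≈ 1.14 in

Direct runoff: 0.0, 12.4, 33.7, 20.5, 12.5, 7.6, 4.7, 2.9, 1.8, 1.1, 0.7, 0.0 cfs; ΣQ_DR = 97.90 cfs.
V = ΣQ_DR · Δt = 97.90 × 10800 s = 1.057 × 10^6 ft³.
Over A = 0.398 mi², depth = V / A = 1.14 in.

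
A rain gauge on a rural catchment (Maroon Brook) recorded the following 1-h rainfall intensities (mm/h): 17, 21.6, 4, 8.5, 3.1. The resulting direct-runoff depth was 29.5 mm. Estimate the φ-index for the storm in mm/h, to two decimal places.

Only the 3 blocks with intensity above φ contribute runoff: 17, 21.6, 8.5 mm/h.
Σ(I−φ)·Δt = d  ⇒  (17+21.6+8.5 − 3φ)·1 = 29.5
φ = (47.10 − 29.5/1) / 3 = 5.87 mm/h.

φ ≈ 5.87 mm/h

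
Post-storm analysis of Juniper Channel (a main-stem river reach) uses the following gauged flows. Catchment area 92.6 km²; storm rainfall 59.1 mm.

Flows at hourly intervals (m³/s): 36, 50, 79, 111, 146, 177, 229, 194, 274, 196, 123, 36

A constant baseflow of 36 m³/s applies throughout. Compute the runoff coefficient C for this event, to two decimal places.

ΣQ_DR = 1219 m³/s; V = ΣQ_DR·Δt = 4.388 × 10^6 m³.
Runoff depth d = V / A = 47.39 mm.
C = d / P = 47.39 / 59.1 = 0.80.

C ≈ 0.80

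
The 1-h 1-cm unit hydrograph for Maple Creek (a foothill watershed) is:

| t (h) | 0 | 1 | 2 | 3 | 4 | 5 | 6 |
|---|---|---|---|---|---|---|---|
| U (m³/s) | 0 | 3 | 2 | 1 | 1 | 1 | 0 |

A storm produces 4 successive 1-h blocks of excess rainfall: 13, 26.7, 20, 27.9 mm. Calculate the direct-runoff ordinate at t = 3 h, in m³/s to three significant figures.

By discrete convolution, Q_j = Σ (P_i / 10 mm) · U_{j−i}.
At t = 3 h (j=3): Q = (13/10)·1 + (26.7/10)·2 + (20/10)·3 + (27.9/10)·0 = 12.6 m³/s.

Q ≈ 12.6 m³/s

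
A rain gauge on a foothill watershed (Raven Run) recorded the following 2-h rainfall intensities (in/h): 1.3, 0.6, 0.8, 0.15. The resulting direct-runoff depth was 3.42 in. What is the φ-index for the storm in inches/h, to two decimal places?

Only the 3 blocks with intensity above φ contribute runoff: 1.3, 0.6, 0.8 in/h.
Σ(I−φ)·Δt = d  ⇒  (1.3+0.6+0.8 − 3φ)·2 = 3.42
φ = (2.700 − 3.42/2) / 3 = 0.33 in/h.

φ ≈ 0.33 in/h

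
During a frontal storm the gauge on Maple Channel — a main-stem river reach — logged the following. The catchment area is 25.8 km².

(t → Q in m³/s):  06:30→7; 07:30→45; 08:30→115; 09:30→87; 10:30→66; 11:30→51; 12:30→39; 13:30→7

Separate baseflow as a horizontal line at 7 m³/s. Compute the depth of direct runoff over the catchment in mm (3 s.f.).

d ≈ 50.4 mm

Direct runoff: 0.0, 38.0, 108.0, 80.0, 59.0, 44.0, 32.0, 0.0 m³/s; ΣQ_DR = 361.0 m³/s.
V = ΣQ_DR · Δt = 361.0 × 3600 s = 1.300 × 10^6 m³.
Over A = 25.8 km², depth = V / A = 50.4 mm.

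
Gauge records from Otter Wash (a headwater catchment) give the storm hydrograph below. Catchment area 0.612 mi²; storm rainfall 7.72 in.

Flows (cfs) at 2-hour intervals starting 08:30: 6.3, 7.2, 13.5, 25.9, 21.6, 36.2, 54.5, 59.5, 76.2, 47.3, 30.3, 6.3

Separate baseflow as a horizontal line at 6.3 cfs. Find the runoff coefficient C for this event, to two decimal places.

ΣQ_DR = 309.2 cfs; V = ΣQ_DR·Δt = 2.226 × 10^6 ft³.
Runoff depth d = V / A = 1.566 in.
C = d / P = 1.566 / 7.72 = 0.20.

C ≈ 0.20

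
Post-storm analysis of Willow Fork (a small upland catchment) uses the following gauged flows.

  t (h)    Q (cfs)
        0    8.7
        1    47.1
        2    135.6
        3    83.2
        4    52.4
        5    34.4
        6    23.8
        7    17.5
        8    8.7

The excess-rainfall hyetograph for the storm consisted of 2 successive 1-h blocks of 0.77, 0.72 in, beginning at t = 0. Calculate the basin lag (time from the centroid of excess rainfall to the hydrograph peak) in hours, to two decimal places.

t_L ≈ 1.02 h

Centroid of excess rainfall: t_c = Σ P_i·t̄_i / ΣP_i = 0.9832 h (block centres at 0.5, 1.5 h).
Hydrograph peak occurs at t = 2 h, so basin lag t_L = 2 − 0.9832 = 1.02 h.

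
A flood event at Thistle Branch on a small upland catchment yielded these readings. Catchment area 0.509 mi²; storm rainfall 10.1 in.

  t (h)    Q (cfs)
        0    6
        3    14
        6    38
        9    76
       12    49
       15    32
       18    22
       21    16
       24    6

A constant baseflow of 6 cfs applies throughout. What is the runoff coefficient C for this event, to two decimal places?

ΣQ_DR = 205.0 cfs; V = ΣQ_DR·Δt = 2.214 × 10^6 ft³.
Runoff depth d = V / A = 1.872 in.
C = d / P = 1.872 / 10.1 = 0.19.

C ≈ 0.19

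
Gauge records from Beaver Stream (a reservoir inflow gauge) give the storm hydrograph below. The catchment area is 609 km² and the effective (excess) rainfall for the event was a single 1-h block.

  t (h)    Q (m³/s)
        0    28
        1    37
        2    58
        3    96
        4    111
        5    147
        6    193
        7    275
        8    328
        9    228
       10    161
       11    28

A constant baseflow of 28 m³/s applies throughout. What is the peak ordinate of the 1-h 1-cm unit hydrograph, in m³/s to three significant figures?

U_p ≈ 375 m³/s

Direct runoff: 0.0, 9.0, 30.0, 68.0, 83.0, 119.0, 165.0, 247.0, 300.0, 200.0, 133.0, 0.0 m³/s; ΣQ_DR = 1354 m³/s, peak = 300.0 m³/s.
Runoff depth d = ΣQ_DR·Δt / A = 1354 × 3600 / (609 km²) = 8.004 mm.
The 1-cm UH is the DRH scaled by (10 mm)/d, so U_p = 300.0 × 10/8.004 = 375 m³/s.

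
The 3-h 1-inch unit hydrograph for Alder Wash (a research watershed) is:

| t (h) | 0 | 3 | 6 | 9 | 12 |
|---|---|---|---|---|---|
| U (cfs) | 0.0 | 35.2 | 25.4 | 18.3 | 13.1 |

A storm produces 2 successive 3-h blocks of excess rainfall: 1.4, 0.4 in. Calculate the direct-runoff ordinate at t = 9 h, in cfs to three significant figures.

Q ≈ 35.8 cfs

By discrete convolution, Q_j = Σ (P_i / 1 in) · U_{j−i}.
At t = 9 h (j=3): Q = (1.4/1)·18.3 + (0.4/1)·25.4 = 35.8 cfs.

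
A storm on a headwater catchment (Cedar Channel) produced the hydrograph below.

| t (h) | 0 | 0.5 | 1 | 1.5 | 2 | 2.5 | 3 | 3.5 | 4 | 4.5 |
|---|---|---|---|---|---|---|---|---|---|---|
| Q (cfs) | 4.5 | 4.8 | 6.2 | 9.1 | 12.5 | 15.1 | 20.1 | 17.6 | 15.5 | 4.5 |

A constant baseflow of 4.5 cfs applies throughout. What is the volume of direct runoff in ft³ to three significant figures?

V ≈ 1.17 × 10^5 ft³

Direct-runoff ordinates (Q − Q_b): 0.0, 0.3, 1.7, 4.6, 8.0, 10.6, 15.6, 13.1, 11.0, 0.0 cfs.
ΣQ_DR = 64.90 cfs.
With Δt = 0.5 h = 1800 s, V = ΣQ_DR · Δt = 64.90 × 1800 = 1.17 × 10^5 ft³.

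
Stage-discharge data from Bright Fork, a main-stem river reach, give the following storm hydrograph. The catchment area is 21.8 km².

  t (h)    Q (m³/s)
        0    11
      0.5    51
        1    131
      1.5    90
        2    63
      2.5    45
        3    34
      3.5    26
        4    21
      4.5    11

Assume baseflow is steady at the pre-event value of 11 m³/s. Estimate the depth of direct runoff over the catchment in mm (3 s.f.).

d ≈ 30.8 mm

Direct runoff: 0.0, 40.0, 120.0, 79.0, 52.0, 34.0, 23.0, 15.0, 10.0, 0.0 m³/s; ΣQ_DR = 373.0 m³/s.
V = ΣQ_DR · Δt = 373.0 × 1800 s = 6.714 × 10^5 m³.
Over A = 21.8 km², depth = V / A = 30.8 mm.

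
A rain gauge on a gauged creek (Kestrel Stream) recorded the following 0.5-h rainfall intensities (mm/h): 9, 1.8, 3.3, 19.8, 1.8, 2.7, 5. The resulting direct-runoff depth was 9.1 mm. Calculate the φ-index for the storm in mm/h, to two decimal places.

Only the 2 blocks with intensity above φ contribute runoff: 9, 19.8 mm/h.
Σ(I−φ)·Δt = d  ⇒  (9+19.8 − 2φ)·0.5 = 9.1
φ = (28.80 − 9.1/0.5) / 2 = 5.30 mm/h.

φ ≈ 5.30 mm/h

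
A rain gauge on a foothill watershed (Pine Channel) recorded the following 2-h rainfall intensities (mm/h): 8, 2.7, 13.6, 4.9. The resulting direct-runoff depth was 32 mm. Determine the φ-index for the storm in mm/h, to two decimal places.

Only the 3 blocks with intensity above φ contribute runoff: 8, 13.6, 4.9 mm/h.
Σ(I−φ)·Δt = d  ⇒  (8+13.6+4.9 − 3φ)·2 = 32
φ = (26.50 − 32/2) / 3 = 3.50 mm/h.

φ ≈ 3.50 mm/h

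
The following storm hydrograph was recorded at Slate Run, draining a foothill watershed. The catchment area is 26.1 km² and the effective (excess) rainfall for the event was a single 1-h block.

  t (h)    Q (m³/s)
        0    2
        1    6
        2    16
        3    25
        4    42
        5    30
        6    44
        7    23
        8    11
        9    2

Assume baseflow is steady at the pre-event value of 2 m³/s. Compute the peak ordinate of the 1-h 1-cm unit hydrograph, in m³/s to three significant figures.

U_p ≈ 16.8 m³/s

Direct runoff: 0.0, 4.0, 14.0, 23.0, 40.0, 28.0, 42.0, 21.0, 9.0, 0.0 m³/s; ΣQ_DR = 181.0 m³/s, peak = 42.0 m³/s.
Runoff depth d = ΣQ_DR·Δt / A = 181.0 × 3600 / (26.1 km²) = 24.97 mm.
The 1-cm UH is the DRH scaled by (10 mm)/d, so U_p = 42.0 × 10/24.97 = 16.8 m³/s.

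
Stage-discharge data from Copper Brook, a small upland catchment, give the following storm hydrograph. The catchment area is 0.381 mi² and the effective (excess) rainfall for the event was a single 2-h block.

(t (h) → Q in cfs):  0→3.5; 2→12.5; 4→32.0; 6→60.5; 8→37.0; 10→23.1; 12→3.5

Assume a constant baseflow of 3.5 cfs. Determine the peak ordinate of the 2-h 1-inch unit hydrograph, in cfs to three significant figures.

Direct runoff: 0.0, 9.0, 28.5, 57.0, 33.5, 19.6, 0.0 cfs; ΣQ_DR = 147.6 cfs, peak = 57.0 cfs.
Runoff depth d = ΣQ_DR·Δt / A = 147.6 × 7200 / (0.381 mi²) = 1.201 in.
The 1-inch UH is the DRH scaled by (1 in)/d, so U_p = 57.0 × 1/1.201 = 47.5 cfs.

U_p ≈ 47.5 cfs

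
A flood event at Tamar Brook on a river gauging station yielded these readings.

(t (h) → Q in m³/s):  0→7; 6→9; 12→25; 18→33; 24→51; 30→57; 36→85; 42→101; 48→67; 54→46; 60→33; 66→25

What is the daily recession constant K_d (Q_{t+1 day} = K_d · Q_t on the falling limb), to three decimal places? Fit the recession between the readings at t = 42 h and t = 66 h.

Between t = 42 h and t = 66 h the flow falls from 101 to 25 m³/s over 4×6 h = 24 h.
Per-interval ratio K = (25/101)^(1/4) = 0.7053; K_d = K^(24/6) = 0.248.

K_d ≈ 0.248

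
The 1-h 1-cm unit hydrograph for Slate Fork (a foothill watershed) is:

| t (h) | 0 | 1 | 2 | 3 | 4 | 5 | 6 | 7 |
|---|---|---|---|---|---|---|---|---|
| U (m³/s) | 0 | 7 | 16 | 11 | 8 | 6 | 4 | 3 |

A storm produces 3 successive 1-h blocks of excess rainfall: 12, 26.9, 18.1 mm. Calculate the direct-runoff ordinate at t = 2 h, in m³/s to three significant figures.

By discrete convolution, Q_j = Σ (P_i / 10 mm) · U_{j−i}.
At t = 2 h (j=2): Q = (12/10)·16 + (26.9/10)·7 + (18.1/10)·0 = 38.0 m³/s.

Q ≈ 38.0 m³/s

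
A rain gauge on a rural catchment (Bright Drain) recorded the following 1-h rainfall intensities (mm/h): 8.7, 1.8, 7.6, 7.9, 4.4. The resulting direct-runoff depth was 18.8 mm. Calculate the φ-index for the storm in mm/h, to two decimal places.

φ ≈ 2.45 mm/h

Only the 4 blocks with intensity above φ contribute runoff: 8.7, 7.6, 7.9, 4.4 mm/h.
Σ(I−φ)·Δt = d  ⇒  (8.7+7.6+7.9+4.4 − 4φ)·1 = 18.8
φ = (28.60 − 18.8/1) / 4 = 2.45 mm/h.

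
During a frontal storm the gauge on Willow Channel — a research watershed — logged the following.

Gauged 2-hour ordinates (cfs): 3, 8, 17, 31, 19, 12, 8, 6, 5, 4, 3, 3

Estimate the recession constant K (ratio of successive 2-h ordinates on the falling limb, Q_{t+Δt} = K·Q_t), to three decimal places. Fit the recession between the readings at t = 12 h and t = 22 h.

Using the recession-limb readings at t = 12 h and t = 22 h: Q falls from 8 to 3 cfs over 5 intervals.
K = (Q₂/Q₁)^(1/5) = (3/8)^(1/5) = 0.822.

K ≈ 0.822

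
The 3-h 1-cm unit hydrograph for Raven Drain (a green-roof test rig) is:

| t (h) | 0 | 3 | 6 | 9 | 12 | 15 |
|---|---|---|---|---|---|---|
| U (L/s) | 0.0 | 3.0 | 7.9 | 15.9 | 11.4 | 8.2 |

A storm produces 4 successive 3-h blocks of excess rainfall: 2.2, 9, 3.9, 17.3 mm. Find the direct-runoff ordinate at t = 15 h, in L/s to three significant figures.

By discrete convolution, Q_j = Σ (P_i / 10 mm) · U_{j−i}.
At t = 15 h (j=5): Q = (2.2/10)·8.2 + (9/10)·11.4 + (3.9/10)·15.9 + (17.3/10)·7.9 = 31.9 L/s.

Q ≈ 31.9 L/s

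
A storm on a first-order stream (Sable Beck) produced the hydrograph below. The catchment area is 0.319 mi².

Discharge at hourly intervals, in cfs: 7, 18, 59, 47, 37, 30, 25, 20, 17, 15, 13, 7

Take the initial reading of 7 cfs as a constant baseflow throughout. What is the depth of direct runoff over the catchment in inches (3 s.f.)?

Direct runoff: 0.0, 11.0, 52.0, 40.0, 30.0, 23.0, 18.0, 13.0, 10.0, 8.0, 6.0, 0.0 cfs; ΣQ_DR = 211.0 cfs.
V = ΣQ_DR · Δt = 211.0 × 3600 s = 7.596 × 10^5 ft³.
Over A = 0.319 mi², depth = V / A = 1.02 in.

d ≈ 1.02 in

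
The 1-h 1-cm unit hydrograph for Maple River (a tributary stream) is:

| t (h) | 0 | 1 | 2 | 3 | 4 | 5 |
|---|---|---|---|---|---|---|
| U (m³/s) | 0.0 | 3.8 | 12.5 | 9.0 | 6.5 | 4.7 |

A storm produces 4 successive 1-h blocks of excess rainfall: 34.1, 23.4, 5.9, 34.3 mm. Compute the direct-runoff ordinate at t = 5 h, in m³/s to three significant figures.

Q ≈ 79.4 m³/s

By discrete convolution, Q_j = Σ (P_i / 10 mm) · U_{j−i}.
At t = 5 h (j=5): Q = (34.1/10)·4.7 + (23.4/10)·6.5 + (5.9/10)·9.0 + (34.3/10)·12.5 = 79.4 m³/s.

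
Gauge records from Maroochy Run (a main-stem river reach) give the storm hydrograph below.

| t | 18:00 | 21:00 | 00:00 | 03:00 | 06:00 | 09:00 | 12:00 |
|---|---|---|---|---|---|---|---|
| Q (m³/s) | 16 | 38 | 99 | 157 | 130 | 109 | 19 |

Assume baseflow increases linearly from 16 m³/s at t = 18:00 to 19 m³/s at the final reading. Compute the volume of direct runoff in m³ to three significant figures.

V ≈ 4.81 × 10^6 m³

Direct-runoff ordinates (Q − Q_b): 0.00, 21.50, 82.00, 139.50, 112.00, 90.50, 0.00 m³/s.
ΣQ_DR = 445.5 m³/s.
With Δt = 3 h = 10800 s, V = ΣQ_DR · Δt = 445.5 × 10800 = 4.81 × 10^6 m³.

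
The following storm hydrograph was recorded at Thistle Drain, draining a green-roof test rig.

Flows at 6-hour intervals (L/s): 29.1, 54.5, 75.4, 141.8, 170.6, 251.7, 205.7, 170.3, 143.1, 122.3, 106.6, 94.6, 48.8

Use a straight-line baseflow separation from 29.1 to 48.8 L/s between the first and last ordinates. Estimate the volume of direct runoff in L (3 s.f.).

Direct-runoff ordinates (Q − Q_b): 0.00, 23.76, 43.02, 107.78, 134.93, 214.39, 166.75, 129.71, 100.87, 78.42, 61.08, 47.44, 0.00 L/s.
ΣQ_DR = 1108 L/s.
With Δt = 6 h = 21600 s, V = ΣQ_DR · Δt = 1108 × 21600 = 2.39 × 10^7 L.

V ≈ 2.39 × 10^7 L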